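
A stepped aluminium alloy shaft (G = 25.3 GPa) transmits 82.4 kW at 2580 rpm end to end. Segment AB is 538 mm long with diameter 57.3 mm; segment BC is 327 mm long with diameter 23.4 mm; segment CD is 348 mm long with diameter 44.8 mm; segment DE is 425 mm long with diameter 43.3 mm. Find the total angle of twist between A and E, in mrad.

166 mrad

ω = 2π·2580/60 = 270.2 rad/s, so T = P/ω = 82.4×10³ / 270.2 = 305.0 N·m.
J_AB = π(0.0573)⁴/32 = 1.06×10^-6 m⁴; J_BC = π(0.0234)⁴/32 = 2.94×10^-8 m⁴; J_CD = π(0.0448)⁴/32 = 3.95×10^-7 m⁴; J_DE = π(0.0433)⁴/32 = 3.45×10^-7 m⁴.
θ = (T/G)·Σ L_i/J_i = (305.0/25.3×10⁹)·(0.538/1.06×10^-6 + 0.327/2.94×10^-8 + 0.348/3.95×10^-7 + 0.425/3.45×10^-7) = 0.1655 rad.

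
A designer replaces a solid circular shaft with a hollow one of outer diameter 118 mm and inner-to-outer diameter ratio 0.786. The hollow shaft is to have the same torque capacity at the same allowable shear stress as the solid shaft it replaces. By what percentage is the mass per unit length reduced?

Equal τ_max and T ⇒ the solid shaft needs d_s³ = d_o³(1−k⁴), so d_s = 118·(1−0.786⁴)^(1/3) = 100.5 mm.
Area ratio A_h/A_s = d_o²(1−k²)/d_s² = (1−k²)/(1−k⁴)^(2/3) = 0.5266.
Mass saving = 1 − 0.5266 = 47.3 %.

47.3 %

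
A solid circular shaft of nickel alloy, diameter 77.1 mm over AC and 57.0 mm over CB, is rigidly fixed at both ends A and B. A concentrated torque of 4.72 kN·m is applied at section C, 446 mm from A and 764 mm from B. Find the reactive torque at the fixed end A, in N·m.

4020 N·m

Compatibility: T_A·a/J_AC = T_B·b/J_CB with T_A + T_B = T₀.
J_AC = 3.47×10^-6 m⁴, J_CB = 1.04×10^-6 m⁴, so T_A = T₀·(J_AC/a)/((J_AC/a)+(J_CB/b)) = 4019 N·m, T_B = 700.9 N·m.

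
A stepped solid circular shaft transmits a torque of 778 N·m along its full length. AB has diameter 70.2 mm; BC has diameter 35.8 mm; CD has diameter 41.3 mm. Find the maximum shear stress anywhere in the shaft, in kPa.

86400 kPa

Under the same torque, τ_max = 16T/(πd³) is largest where d is smallest — segment BC (d = 35.8 mm).
τ_max = 16·778.0/(π·(0.0358)³) = 8.636×10^7 Pa.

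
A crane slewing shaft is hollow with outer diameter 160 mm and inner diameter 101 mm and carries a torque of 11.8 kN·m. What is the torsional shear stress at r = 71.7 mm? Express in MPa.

J = π(d_o⁴ − d_i⁴)/32 = π(0.160⁴ − 0.101⁴)/32 = 5.412×10^-5 m⁴.
Shear stress varies linearly with radius: τ = T·r/J = 11800 × 0.0717 / 5.412×10^-5 = 1.563×10^7 Pa.

15.6 MPa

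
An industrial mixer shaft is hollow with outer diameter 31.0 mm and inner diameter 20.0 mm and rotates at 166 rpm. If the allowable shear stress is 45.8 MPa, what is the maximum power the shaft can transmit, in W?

J = π(d_o⁴ − d_i⁴)/32 = π(0.0310⁴ − 0.0200⁴)/32 = 7.496×10^-8 m⁴.
T_max = τ_allow·J/r = 4.58×10^7 × 7.496×10^-8 / 0.0155 = 221.5 N·m.
ω = 2π·166/60 = 17.38 rad/s, so P_max = T_max·ω = 3850 W.

3850 W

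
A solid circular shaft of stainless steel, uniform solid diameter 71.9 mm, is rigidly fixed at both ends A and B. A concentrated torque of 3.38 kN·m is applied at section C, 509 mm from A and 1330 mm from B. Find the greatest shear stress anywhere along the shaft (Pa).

3.35e7 Pa

With uniform GJ and both ends fixed, compatibility θ_AC = θ_CB gives T_A·a = T_B·b, together with T_A + T_B = T₀.
T_A = T₀·b/(a+b) = 3380·1330/1839 = 2444 N·m; T_B = 935.5 N·m.
τ in each portion: τ_AC = 3.35×10^7 Pa, τ_CB = 1.28×10^7 Pa; maximum is in AC.
τ_max = T_AC·r/J = 2444·0.0360/2.62×10^-6 = 3.349×10^7 Pa.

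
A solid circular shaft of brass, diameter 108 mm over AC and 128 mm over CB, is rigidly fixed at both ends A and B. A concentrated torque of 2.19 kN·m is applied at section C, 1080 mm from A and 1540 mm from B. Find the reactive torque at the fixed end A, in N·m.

Compatibility: T_A·a/J_AC = T_B·b/J_CB with T_A + T_B = T₀.
J_AC = 1.34×10^-5 m⁴, J_CB = 2.64×10^-5 m⁴, so T_A = T₀·(J_AC/a)/((J_AC/a)+(J_CB/b)) = 918.7 N·m, T_B = 1271 N·m.

919 N·m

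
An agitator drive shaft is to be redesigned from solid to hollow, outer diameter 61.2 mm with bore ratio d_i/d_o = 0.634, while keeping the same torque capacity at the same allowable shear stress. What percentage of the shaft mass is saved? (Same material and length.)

32.7 %

Equal τ_max and T ⇒ the solid shaft needs d_s³ = d_o³(1−k⁴), so d_s = 61.2·(1−0.634⁴)^(1/3) = 57.71 mm.
Area ratio A_h/A_s = d_o²(1−k²)/d_s² = (1−k²)/(1−k⁴)^(2/3) = 0.6726.
Mass saving = 1 − 0.6726 = 32.7 %.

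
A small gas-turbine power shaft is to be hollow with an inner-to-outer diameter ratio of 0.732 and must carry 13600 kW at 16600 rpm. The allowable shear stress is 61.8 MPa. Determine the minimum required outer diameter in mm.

96.7 mm

ω = 2π·16600/60 = 1738 rad/s, so T = P/ω = 13600×10³ / 1738 = 7824 N·m.
For a hollow shaft with d_i/d_o = 0.732: τ_max = 16T/(π d_o³ (1−k⁴)), so d_o = [16T/(π τ_allow (1−k⁴))]^(1/3) = [16·7824/(π·6.18×10^7·0.7129)]^(1/3) = 0.09671 m.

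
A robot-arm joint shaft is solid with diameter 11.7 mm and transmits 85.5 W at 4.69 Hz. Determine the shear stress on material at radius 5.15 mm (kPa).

ω = 2π·4.69 = 29.47 rad/s, so T = P/ω = 85.5 / 29.47 = 2.901 N·m.
J = πd⁴/32 = π(0.0117)⁴/32 = 1.840×10^-9 m⁴.
Shear stress varies linearly with radius: τ = T·r/J = 2.901 × 0.00515 / 1.840×10^-9 = 8.122×10^6 Pa.

8120 kPa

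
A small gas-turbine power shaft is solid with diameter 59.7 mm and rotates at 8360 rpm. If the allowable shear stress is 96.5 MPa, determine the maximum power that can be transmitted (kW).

J = πd⁴/32 = π(0.0597)⁴/32 = 1.247×10^-6 m⁴.
T_max = τ_allow·J/r = 9.65×10^7 × 1.247×10^-6 / 0.0299 = 4032 N·m.
ω = 2π·8360/60 = 875.5 rad/s, so P_max = T_max·ω = 3.530×10^6 W.

3530 kW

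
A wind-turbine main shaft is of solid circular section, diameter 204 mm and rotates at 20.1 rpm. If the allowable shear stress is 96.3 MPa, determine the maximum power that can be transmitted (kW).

J = πd⁴/32 = π(0.204)⁴/32 = 1.700×10^-4 m⁴.
T_max = τ_allow·J/r = 9.63×10^7 × 1.700×10^-4 / 0.102 = 160500 N·m.
ω = 2π·20.1/60 = 2.105 rad/s, so P_max = T_max·ω = 3.379×10^5 W.

338 kW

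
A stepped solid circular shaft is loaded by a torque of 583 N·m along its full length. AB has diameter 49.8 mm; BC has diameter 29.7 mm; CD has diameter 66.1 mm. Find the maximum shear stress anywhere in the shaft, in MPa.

Under the same torque, τ_max = 16T/(πd³) is largest where d is smallest — segment BC (d = 29.7 mm).
τ_max = 16·583.0/(π·(0.0297)³) = 1.133×10^8 Pa.

113 MPa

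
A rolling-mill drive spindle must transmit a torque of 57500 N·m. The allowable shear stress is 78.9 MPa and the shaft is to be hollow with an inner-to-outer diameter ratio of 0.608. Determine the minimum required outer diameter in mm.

163 mm

For a hollow shaft with d_i/d_o = 0.608: τ_max = 16T/(π d_o³ (1−k⁴)), so d_o = [16T/(π τ_allow (1−k⁴))]^(1/3) = [16·57500/(π·7.89×10^7·0.8633)]^(1/3) = 0.1626 m.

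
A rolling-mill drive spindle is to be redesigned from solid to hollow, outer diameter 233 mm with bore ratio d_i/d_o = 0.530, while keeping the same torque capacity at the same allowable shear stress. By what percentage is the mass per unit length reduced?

24.0 %

Equal τ_max and T ⇒ the solid shaft needs d_s³ = d_o³(1−k⁴), so d_s = 233·(1−0.530⁴)^(1/3) = 226.7 mm.
Area ratio A_h/A_s = d_o²(1−k²)/d_s² = (1−k²)/(1−k⁴)^(2/3) = 0.7596.
Mass saving = 1 − 0.7596 = 24.0 %.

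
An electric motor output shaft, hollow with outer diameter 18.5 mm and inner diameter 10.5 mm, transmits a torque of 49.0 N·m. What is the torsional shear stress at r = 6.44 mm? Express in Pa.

3.06e7 Pa

J = π(d_o⁴ − d_i⁴)/32 = π(0.0185⁴ − 0.0105⁴)/32 = 1.031×10^-8 m⁴.
Shear stress varies linearly with radius: τ = T·r/J = 49.00 × 0.00644 / 1.031×10^-8 = 3.062×10^7 Pa.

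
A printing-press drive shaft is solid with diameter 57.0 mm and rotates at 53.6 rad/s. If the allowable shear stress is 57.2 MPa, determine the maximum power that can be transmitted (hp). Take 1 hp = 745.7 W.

150 hp

J = πd⁴/32 = π(0.0570)⁴/32 = 1.036×10^-6 m⁴.
T_max = τ_allow·J/r = 5.72×10^7 × 1.036×10^-6 / 0.0285 = 2080 N·m.
ω = 53.6 rad/s, so P_max = T_max·ω = 1.115×10^5 W.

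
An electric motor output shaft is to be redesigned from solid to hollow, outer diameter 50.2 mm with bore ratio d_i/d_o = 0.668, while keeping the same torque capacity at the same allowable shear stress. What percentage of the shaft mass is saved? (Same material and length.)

35.8 %

Equal τ_max and T ⇒ the solid shaft needs d_s³ = d_o³(1−k⁴), so d_s = 50.2·(1−0.668⁴)^(1/3) = 46.62 mm.
Area ratio A_h/A_s = d_o²(1−k²)/d_s² = (1−k²)/(1−k⁴)^(2/3) = 0.6421.
Mass saving = 1 − 0.6421 = 35.8 %.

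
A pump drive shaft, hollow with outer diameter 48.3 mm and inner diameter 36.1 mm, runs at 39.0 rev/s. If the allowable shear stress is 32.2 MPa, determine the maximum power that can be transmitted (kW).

120 kW

J = π(d_o⁴ − d_i⁴)/32 = π(0.0483⁴ − 0.0361⁴)/32 = 3.676×10^-7 m⁴.
T_max = τ_allow·J/r = 3.22×10^7 × 3.676×10^-7 / 0.0241 = 490.1 N·m.
ω = 2π·39.0 = 245.0 rad/s, so P_max = T_max·ω = 1.201×10^5 W.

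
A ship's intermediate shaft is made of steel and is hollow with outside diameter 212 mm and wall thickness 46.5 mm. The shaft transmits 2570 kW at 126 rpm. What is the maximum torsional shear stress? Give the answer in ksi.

ω = 2π·126/60 = 13.19 rad/s, so T = P/ω = 2570×10³ / 13.19 = 194800 N·m.
J = π(d_o⁴ − d_i⁴)/32 = π(0.212⁴ − 0.119⁴)/32 = 1.786×10^-4 m⁴.
τ_max = T·r/J = 194800 × 0.106 / 1.786×10^-4 = 1.156×10^8 Pa.

16.8 ksi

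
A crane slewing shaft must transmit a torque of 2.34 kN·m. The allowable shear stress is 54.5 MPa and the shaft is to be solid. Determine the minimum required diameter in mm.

For a solid shaft τ_max = 16T/(πd³), so d = (16T/(π τ_allow))^(1/3) = (16·2340/(π·5.45×10^7))^(1/3) = 0.06025 m.

60.2 mm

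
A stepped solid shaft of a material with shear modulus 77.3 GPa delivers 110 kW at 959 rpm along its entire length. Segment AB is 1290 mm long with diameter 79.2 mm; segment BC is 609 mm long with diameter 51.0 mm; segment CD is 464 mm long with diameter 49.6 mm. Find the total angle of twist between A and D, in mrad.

ω = 2π·959/60 = 100.4 rad/s, so T = P/ω = 110×10³ / 100.4 = 1095 N·m.
J_AB = π(0.0792)⁴/32 = 3.86×10^-6 m⁴; J_BC = π(0.0510)⁴/32 = 6.64×10^-7 m⁴; J_CD = π(0.0496)⁴/32 = 5.94×10^-7 m⁴.
θ = (T/G)·Σ L_i/J_i = (1095/77.3×10⁹)·(1.29/3.86×10^-6 + 0.609/6.64×10^-7 + 0.464/5.94×10^-7) = 0.02879 rad.

28.8 mrad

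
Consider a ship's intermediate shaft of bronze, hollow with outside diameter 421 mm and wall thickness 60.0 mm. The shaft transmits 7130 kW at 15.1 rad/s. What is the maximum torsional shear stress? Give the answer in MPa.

43.6 MPa

ω = 15.1 rad/s, so T = P/ω = 7130×10³ / 15.10 = 472200 N·m.
J = π(d_o⁴ − d_i⁴)/32 = π(0.421⁴ − 0.301⁴)/32 = 2.278×10^-3 m⁴.
τ_max = T·r/J = 472200 × 0.210 / 2.278×10^-3 = 4.363×10^7 Pa.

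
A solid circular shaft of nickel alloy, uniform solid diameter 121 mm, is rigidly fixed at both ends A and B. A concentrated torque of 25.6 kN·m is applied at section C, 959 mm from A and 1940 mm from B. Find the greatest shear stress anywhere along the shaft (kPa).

49300 kPa

With uniform GJ and both ends fixed, compatibility θ_AC = θ_CB gives T_A·a = T_B·b, together with T_A + T_B = T₀.
T_A = T₀·b/(a+b) = 25600·1940/2899 = 17130 N·m; T_B = 8469 N·m.
τ in each portion: τ_AC = 4.93×10^7 Pa, τ_CB = 2.43×10^7 Pa; maximum is in AC.
τ_max = T_AC·r/J = 17130·0.0605/2.10×10^-5 = 4.925×10^7 Pa.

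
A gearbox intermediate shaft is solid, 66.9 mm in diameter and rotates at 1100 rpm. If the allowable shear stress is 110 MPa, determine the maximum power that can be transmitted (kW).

J = πd⁴/32 = π(0.0669)⁴/32 = 1.967×10^-6 m⁴.
T_max = τ_allow·J/r = 1.10×10^8 × 1.967×10^-6 / 0.0335 = 6467 N·m.
ω = 2π·1100/60 = 115.2 rad/s, so P_max = T_max·ω = 7.449×10^5 W.

745 kW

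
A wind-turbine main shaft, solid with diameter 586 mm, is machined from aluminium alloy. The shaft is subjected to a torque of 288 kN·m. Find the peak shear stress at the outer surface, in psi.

1060 psi

J = πd⁴/32 = π(0.586)⁴/32 = 0.01158 m⁴.
τ_max = T·r/J = 288000 × 0.293 / 0.01158 = 7.289×10^6 Pa.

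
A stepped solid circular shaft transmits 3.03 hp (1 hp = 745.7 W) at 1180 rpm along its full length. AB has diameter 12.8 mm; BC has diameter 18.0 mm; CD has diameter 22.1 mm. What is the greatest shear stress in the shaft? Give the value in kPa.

ω = 2π·1180/60 = 123.6 rad/s, so T = P/ω = 3.03×745.7 / 123.6 = 18.29 N·m.
Under the same torque, τ_max = 16T/(πd³) is largest where d is smallest — segment AB (d = 12.8 mm).
τ_max = 16·18.29/(π·(0.0128)³) = 4.441×10^7 Pa.

44400 kPa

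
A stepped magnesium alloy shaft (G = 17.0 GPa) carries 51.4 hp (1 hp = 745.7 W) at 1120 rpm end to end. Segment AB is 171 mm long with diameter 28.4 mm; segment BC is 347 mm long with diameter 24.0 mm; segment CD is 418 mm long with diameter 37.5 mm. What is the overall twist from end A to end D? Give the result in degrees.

17.1°

ω = 2π·1120/60 = 117.3 rad/s, so T = P/ω = 51.4×745.7 / 117.3 = 326.8 N·m.
J_AB = π(0.0284)⁴/32 = 6.39×10^-8 m⁴; J_BC = π(0.0240)⁴/32 = 3.26×10^-8 m⁴; J_CD = π(0.0375)⁴/32 = 1.94×10^-7 m⁴.
θ = (T/G)·Σ L_i/J_i = (326.8/17.0×10⁹)·(0.171/6.39×10^-8 + 0.347/3.26×10^-8 + 0.418/1.94×10^-7) = 0.2977 rad.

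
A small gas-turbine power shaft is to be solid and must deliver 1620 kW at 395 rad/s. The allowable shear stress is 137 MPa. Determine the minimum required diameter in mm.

ω = 395 rad/s, so T = P/ω = 1620×10³ / 395.0 = 4101 N·m.
For a solid shaft τ_max = 16T/(πd³), so d = (16T/(π τ_allow))^(1/3) = (16·4101/(π·1.37×10^8))^(1/3) = 0.05342 m.

53.4 mm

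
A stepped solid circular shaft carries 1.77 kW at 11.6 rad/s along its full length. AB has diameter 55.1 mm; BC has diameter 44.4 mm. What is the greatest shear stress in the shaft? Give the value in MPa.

ω = 11.6 rad/s, so T = P/ω = 1.77×10³ / 11.60 = 152.6 N·m.
Under the same torque, τ_max = 16T/(πd³) is largest where d is smallest — segment BC (d = 44.4 mm).
τ_max = 16·152.6/(π·(0.0444)³) = 8.878×10^6 Pa.

8.88 MPa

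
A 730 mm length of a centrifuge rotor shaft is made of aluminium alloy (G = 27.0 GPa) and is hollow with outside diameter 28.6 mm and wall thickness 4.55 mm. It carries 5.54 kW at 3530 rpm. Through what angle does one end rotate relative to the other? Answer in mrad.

7.87 mrad

ω = 2π·3530/60 = 369.7 rad/s, so T = P/ω = 5.54×10³ / 369.7 = 14.99 N·m.
J = π(d_o⁴ − d_i⁴)/32 = π(0.0286⁴ − 0.0195⁴)/32 = 5.149×10^-8 m⁴.
θ = T·L/(G·J) = 14.99 × 0.730 / (27.0×10⁹ × 5.149×10^-8) = 7.869×10^-3 rad.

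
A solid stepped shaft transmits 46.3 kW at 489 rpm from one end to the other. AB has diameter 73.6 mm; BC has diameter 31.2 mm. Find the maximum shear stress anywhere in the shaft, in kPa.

ω = 2π·489/60 = 51.21 rad/s, so T = P/ω = 46.3×10³ / 51.21 = 904.2 N·m.
Under the same torque, τ_max = 16T/(πd³) is largest where d is smallest — segment BC (d = 31.2 mm).
τ_max = 16·904.2/(π·(0.0312)³) = 1.516×10^8 Pa.

152000 kPa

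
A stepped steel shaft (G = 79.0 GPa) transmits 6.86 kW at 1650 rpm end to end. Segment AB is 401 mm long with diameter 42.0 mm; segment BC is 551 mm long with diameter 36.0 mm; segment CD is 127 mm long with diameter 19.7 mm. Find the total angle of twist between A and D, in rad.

0.00666 rad

ω = 2π·1650/60 = 172.8 rad/s, so T = P/ω = 6.86×10³ / 172.8 = 39.70 N·m.
J_AB = π(0.0420)⁴/32 = 3.05×10^-7 m⁴; J_BC = π(0.0360)⁴/32 = 1.65×10^-7 m⁴; J_CD = π(0.0197)⁴/32 = 1.48×10^-8 m⁴.
θ = (T/G)·Σ L_i/J_i = (39.70/79.0×10⁹)·(0.401/3.05×10^-7 + 0.551/1.65×10^-7 + 0.127/1.48×10^-8) = 6.655×10^-3 rad.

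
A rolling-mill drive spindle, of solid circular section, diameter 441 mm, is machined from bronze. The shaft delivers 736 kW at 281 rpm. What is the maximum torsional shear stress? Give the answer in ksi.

0.215 ksi

ω = 2π·281/60 = 29.43 rad/s, so T = P/ω = 736×10³ / 29.43 = 25010 N·m.
J = πd⁴/32 = π(0.441)⁴/32 = 3.713×10^-3 m⁴.
τ_max = T·r/J = 25010 × 0.221 / 3.713×10^-3 = 1.485×10^6 Pa.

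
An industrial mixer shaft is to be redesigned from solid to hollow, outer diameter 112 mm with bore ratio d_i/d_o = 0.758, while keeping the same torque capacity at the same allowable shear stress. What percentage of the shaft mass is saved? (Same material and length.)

Equal τ_max and T ⇒ the solid shaft needs d_s³ = d_o³(1−k⁴), so d_s = 112·(1−0.758⁴)^(1/3) = 98.00 mm.
Area ratio A_h/A_s = d_o²(1−k²)/d_s² = (1−k²)/(1−k⁴)^(2/3) = 0.5557.
Mass saving = 1 − 0.5557 = 44.4 %.

44.4 %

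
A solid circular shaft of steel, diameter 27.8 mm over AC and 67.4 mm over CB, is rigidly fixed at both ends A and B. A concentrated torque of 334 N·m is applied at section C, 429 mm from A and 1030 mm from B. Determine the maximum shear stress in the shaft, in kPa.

Compatibility: T_A·a/J_AC = T_B·b/J_CB with T_A + T_B = T₀.
J_AC = 5.86×10^-8 m⁴, J_CB = 2.03×10^-6 m⁴, so T_A = T₀·(J_AC/a)/((J_AC/a)+(J_CB/b)) = 21.70 N·m, T_B = 312.3 N·m.
τ in each portion: τ_AC = 5.14×10^6 Pa, τ_CB = 5.19×10^6 Pa; maximum is in CB.
τ_max = T_CB·r/J = 312.3·0.0337/2.03×10^-6 = 5.195×10^6 Pa.

5190 kPa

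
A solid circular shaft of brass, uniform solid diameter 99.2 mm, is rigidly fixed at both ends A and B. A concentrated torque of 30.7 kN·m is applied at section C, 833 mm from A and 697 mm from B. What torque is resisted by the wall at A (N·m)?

14000 N·m

With uniform GJ and both ends fixed, compatibility θ_AC = θ_CB gives T_A·a = T_B·b, together with T_A + T_B = T₀.
T_A = T₀·b/(a+b) = 30700·697/1530 = 13990 N·m; T_B = 16710 N·m.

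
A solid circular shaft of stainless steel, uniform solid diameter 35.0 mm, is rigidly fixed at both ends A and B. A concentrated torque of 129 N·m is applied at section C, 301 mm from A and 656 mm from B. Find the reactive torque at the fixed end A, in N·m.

88.4 N·m

With uniform GJ and both ends fixed, compatibility θ_AC = θ_CB gives T_A·a = T_B·b, together with T_A + T_B = T₀.
T_A = T₀·b/(a+b) = 129.0·656/957.0 = 88.43 N·m; T_B = 40.57 N·m.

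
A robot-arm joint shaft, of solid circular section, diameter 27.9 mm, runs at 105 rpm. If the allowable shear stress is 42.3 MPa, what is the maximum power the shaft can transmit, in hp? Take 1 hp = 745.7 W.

2.66 hp

J = πd⁴/32 = π(0.0279)⁴/32 = 5.949×10^-8 m⁴.
T_max = τ_allow·J/r = 4.23×10^7 × 5.949×10^-8 / 0.0139 = 180.4 N·m.
ω = 2π·105/60 = 11.00 rad/s, so P_max = T_max·ω = 1983 W.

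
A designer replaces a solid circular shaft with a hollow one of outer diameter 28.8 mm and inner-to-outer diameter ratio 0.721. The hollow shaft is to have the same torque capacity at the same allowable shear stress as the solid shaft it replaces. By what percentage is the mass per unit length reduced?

Equal τ_max and T ⇒ the solid shaft needs d_s³ = d_o³(1−k⁴), so d_s = 28.8·(1−0.721⁴)^(1/3) = 25.93 mm.
Area ratio A_h/A_s = d_o²(1−k²)/d_s² = (1−k²)/(1−k⁴)^(2/3) = 0.5924.
Mass saving = 1 − 0.5924 = 40.8 %.

40.8 %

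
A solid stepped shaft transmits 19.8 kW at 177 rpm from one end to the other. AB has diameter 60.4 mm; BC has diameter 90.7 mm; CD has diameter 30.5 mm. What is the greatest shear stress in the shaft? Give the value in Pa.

ω = 2π·177/60 = 18.54 rad/s, so T = P/ω = 19.8×10³ / 18.54 = 1068 N·m.
Under the same torque, τ_max = 16T/(πd³) is largest where d is smallest — segment CD (d = 30.5 mm).
τ_max = 16·1068/(π·(0.0305)³) = 1.917×10^8 Pa.

1.92e8 Pa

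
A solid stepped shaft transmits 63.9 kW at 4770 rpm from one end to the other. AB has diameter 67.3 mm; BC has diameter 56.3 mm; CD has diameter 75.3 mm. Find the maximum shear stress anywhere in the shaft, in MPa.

3.65 MPa

ω = 2π·4770/60 = 499.5 rad/s, so T = P/ω = 63.9×10³ / 499.5 = 127.9 N·m.
Under the same torque, τ_max = 16T/(πd³) is largest where d is smallest — segment BC (d = 56.3 mm).
τ_max = 16·127.9/(π·(0.0563)³) = 3.651×10^6 Pa.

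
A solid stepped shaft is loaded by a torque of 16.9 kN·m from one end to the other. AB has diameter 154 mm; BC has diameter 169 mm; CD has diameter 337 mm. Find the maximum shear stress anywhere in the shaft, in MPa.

Under the same torque, τ_max = 16T/(πd³) is largest where d is smallest — segment AB (d = 154 mm).
τ_max = 16·16900/(π·(0.154)³) = 2.357×10^7 Pa.

23.6 MPa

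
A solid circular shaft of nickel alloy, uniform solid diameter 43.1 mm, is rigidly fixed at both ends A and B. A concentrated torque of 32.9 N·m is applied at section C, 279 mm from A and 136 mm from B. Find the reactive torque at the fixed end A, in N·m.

With uniform GJ and both ends fixed, compatibility θ_AC = θ_CB gives T_A·a = T_B·b, together with T_A + T_B = T₀.
T_A = T₀·b/(a+b) = 32.90·136/415.0 = 10.78 N·m; T_B = 22.12 N·m.

10.8 N·m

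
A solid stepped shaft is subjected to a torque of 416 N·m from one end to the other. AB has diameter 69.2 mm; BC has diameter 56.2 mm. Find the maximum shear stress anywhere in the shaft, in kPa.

Under the same torque, τ_max = 16T/(πd³) is largest where d is smallest — segment BC (d = 56.2 mm).
τ_max = 16·416.0/(π·(0.0562)³) = 1.194×10^7 Pa.

11900 kPa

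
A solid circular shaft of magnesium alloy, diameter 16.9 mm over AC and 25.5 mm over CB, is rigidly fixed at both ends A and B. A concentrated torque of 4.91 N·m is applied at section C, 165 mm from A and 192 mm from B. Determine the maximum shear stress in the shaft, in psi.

179 psi

Compatibility: T_A·a/J_AC = T_B·b/J_CB with T_A + T_B = T₀.
J_AC = 8.01×10^-9 m⁴, J_CB = 4.15×10^-8 m⁴, so T_A = T₀·(J_AC/a)/((J_AC/a)+(J_CB/b)) = 0.9002 N·m, T_B = 4.010 N·m.
τ in each portion: τ_AC = 9.50×10^5 Pa, τ_CB = 1.23×10^6 Pa; maximum is in CB.
τ_max = T_CB·r/J = 4.010·0.0127/4.15×10^-8 = 1.232×10^6 Pa.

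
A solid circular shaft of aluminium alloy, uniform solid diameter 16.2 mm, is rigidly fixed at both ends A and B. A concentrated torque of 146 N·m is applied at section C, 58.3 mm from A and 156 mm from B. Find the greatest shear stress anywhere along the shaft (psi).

18500 psi

With uniform GJ and both ends fixed, compatibility θ_AC = θ_CB gives T_A·a = T_B·b, together with T_A + T_B = T₀.
T_A = T₀·b/(a+b) = 146.0·156/214.3 = 106.3 N·m; T_B = 39.72 N·m.
τ in each portion: τ_AC = 1.27×10^8 Pa, τ_CB = 4.76×10^7 Pa; maximum is in AC.
τ_max = T_AC·r/J = 106.3·0.00810/6.76×10^-9 = 1.273×10^8 Pa.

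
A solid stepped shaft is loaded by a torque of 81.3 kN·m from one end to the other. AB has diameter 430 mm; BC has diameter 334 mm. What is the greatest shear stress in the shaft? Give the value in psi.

1610 psi

Under the same torque, τ_max = 16T/(πd³) is largest where d is smallest — segment BC (d = 334 mm).
τ_max = 16·81300/(π·(0.334)³) = 1.111×10^7 Pa.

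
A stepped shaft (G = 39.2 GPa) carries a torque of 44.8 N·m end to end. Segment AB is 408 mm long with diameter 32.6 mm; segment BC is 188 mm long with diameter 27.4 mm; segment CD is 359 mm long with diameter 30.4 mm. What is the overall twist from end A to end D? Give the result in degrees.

J_AB = π(0.0326)⁴/32 = 1.11×10^-7 m⁴; J_BC = π(0.0274)⁴/32 = 5.53×10^-8 m⁴; J_CD = π(0.0304)⁴/32 = 8.38×10^-8 m⁴.
θ = (T/G)·Σ L_i/J_i = (44.80/39.2×10⁹)·(0.408/1.11×10^-7 + 0.188/5.53×10^-8 + 0.359/8.38×10^-8) = 0.01298 rad.

0.744°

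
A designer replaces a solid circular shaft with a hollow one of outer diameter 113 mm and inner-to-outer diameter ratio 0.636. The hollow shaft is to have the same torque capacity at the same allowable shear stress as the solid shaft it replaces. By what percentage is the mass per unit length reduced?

32.9 %

Equal τ_max and T ⇒ the solid shaft needs d_s³ = d_o³(1−k⁴), so d_s = 113·(1−0.636⁴)^(1/3) = 106.5 mm.
Area ratio A_h/A_s = d_o²(1−k²)/d_s² = (1−k²)/(1−k⁴)^(2/3) = 0.6708.
Mass saving = 1 − 0.6708 = 32.9 %.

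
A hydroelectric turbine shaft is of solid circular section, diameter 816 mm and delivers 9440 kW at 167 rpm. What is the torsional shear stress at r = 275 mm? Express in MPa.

ω = 2π·167/60 = 17.49 rad/s, so T = P/ω = 9440×10³ / 17.49 = 539800 N·m.
J = πd⁴/32 = π(0.816)⁴/32 = 0.04353 m⁴.
Shear stress varies linearly with radius: τ = T·r/J = 539800 × 0.275 / 0.04353 = 3.410×10^6 Pa.

3.41 MPa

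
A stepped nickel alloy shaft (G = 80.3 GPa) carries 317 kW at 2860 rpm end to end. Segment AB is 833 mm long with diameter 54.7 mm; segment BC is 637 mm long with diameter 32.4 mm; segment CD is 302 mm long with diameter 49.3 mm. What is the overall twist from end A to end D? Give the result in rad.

ω = 2π·2860/60 = 299.5 rad/s, so T = P/ω = 317×10³ / 299.5 = 1058 N·m.
J_AB = π(0.0547)⁴/32 = 8.79×10^-7 m⁴; J_BC = π(0.0324)⁴/32 = 1.08×10^-7 m⁴; J_CD = π(0.0493)⁴/32 = 5.80×10^-7 m⁴.
θ = (T/G)·Σ L_i/J_i = (1058/80.3×10⁹)·(0.833/8.79×10^-7 + 0.637/1.08×10^-7 + 0.302/5.80×10^-7) = 0.09696 rad.

0.0970 rad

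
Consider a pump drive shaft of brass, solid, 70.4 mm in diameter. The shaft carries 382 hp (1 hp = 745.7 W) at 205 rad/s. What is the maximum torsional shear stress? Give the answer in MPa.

20.3 MPa

ω = 205 rad/s, so T = P/ω = 382×745.7 / 205.0 = 1390 N·m.
J = πd⁴/32 = π(0.0704)⁴/32 = 2.412×10^-6 m⁴.
τ_max = T·r/J = 1390 × 0.0352 / 2.412×10^-6 = 2.028×10^7 Pa.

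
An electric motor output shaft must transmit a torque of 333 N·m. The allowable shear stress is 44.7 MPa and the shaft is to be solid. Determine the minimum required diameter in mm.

33.6 mm

For a solid shaft τ_max = 16T/(πd³), so d = (16T/(π τ_allow))^(1/3) = (16·333.0/(π·4.47×10^7))^(1/3) = 0.03360 m.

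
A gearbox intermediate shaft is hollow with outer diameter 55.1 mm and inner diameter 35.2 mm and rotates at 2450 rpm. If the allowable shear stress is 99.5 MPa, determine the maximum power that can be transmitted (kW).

699 kW

J = π(d_o⁴ − d_i⁴)/32 = π(0.0551⁴ − 0.0352⁴)/32 = 7.542×10^-7 m⁴.
T_max = τ_allow·J/r = 9.95×10^7 × 7.542×10^-7 / 0.0276 = 2724 N·m.
ω = 2π·2450/60 = 256.6 rad/s, so P_max = T_max·ω = 6.988×10^5 W.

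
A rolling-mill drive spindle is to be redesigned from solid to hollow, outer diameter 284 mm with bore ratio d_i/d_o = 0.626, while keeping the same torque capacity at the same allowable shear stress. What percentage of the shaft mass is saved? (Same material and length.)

32.0 %

Equal τ_max and T ⇒ the solid shaft needs d_s³ = d_o³(1−k⁴), so d_s = 284·(1−0.626⁴)^(1/3) = 268.6 mm.
Area ratio A_h/A_s = d_o²(1−k²)/d_s² = (1−k²)/(1−k⁴)^(2/3) = 0.6796.
Mass saving = 1 − 0.6796 = 32.0 %.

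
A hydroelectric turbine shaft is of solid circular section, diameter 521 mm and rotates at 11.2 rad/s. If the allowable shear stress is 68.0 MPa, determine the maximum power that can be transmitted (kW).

J = πd⁴/32 = π(0.521)⁴/32 = 7.234×10^-3 m⁴.
T_max = τ_allow·J/r = 6.80×10^7 × 7.234×10^-3 / 0.261 = 1.888e6 N·m.
ω = 11.2 rad/s, so P_max = T_max·ω = 2.115×10^7 W.

21100 kW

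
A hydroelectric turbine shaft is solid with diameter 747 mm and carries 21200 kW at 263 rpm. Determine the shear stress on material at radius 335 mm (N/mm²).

ω = 2π·263/60 = 27.54 rad/s, so T = P/ω = 21200×10³ / 27.54 = 769800 N·m.
J = πd⁴/32 = π(0.747)⁴/32 = 0.03057 m⁴.
Shear stress varies linearly with radius: τ = T·r/J = 769800 × 0.335 / 0.03057 = 8.436×10^6 Pa.

8.44 N/mm²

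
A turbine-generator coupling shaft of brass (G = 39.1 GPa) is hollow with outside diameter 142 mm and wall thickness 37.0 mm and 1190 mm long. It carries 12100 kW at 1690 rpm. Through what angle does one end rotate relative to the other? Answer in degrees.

ω = 2π·1690/60 = 177.0 rad/s, so T = P/ω = 12100×10³ / 177.0 = 68370 N·m.
J = π(d_o⁴ − d_i⁴)/32 = π(0.142⁴ − 0.0680⁴)/32 = 3.782×10^-5 m⁴.
θ = T·L/(G·J) = 68370 × 1.19 / (39.1×10⁹ × 3.782×10^-5) = 0.05502 rad.

3.15°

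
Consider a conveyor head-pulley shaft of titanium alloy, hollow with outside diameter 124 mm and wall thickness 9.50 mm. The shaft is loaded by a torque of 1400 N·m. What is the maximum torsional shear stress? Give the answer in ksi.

J = π(d_o⁴ − d_i⁴)/32 = π(0.124⁴ − 0.105⁴)/32 = 1.128×10^-5 m⁴.
τ_max = T·r/J = 1400 × 0.0620 / 1.128×10^-5 = 7.697×10^6 Pa.

1.12 ksi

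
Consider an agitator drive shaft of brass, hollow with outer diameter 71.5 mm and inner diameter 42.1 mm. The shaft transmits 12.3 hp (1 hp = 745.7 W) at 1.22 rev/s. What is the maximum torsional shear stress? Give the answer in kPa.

ω = 2π·1.22 = 7.665 rad/s, so T = P/ω = 12.3×745.7 / 7.665 = 1197 N·m.
J = π(d_o⁴ − d_i⁴)/32 = π(0.0715⁴ − 0.0421⁴)/32 = 2.257×10^-6 m⁴.
τ_max = T·r/J = 1197 × 0.0357 / 2.257×10^-6 = 1.895×10^7 Pa.

18900 kPa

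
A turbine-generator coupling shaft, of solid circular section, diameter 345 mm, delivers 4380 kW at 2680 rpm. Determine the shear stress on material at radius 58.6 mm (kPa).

ω = 2π·2680/60 = 280.6 rad/s, so T = P/ω = 4380×10³ / 280.6 = 15610 N·m.
J = πd⁴/32 = π(0.345)⁴/32 = 1.391×10^-3 m⁴.
Shear stress varies linearly with radius: τ = T·r/J = 15610 × 0.0586 / 1.391×10^-3 = 6.576×10^5 Pa.

658 kPa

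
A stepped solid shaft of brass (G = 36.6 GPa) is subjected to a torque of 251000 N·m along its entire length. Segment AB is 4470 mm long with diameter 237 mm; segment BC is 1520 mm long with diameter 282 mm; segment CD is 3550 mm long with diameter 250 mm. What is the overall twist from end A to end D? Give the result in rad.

J_AB = π(0.237)⁴/32 = 3.10×10^-4 m⁴; J_BC = π(0.282)⁴/32 = 6.21×10^-4 m⁴; J_CD = π(0.250)⁴/32 = 3.83×10^-4 m⁴.
θ = (T/G)·Σ L_i/J_i = (251000/36.6×10⁹)·(4.47/3.10×10^-4 + 1.52/6.21×10^-4 + 3.55/3.83×10^-4) = 0.1792 rad.

0.179 rad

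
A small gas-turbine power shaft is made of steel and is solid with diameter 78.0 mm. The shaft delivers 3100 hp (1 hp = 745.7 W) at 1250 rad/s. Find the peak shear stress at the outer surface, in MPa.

ω = 1250 rad/s, so T = P/ω = 3100×745.7 / 1250 = 1849 N·m.
J = πd⁴/32 = π(0.0780)⁴/32 = 3.634×10^-6 m⁴.
τ_max = T·r/J = 1849 × 0.0390 / 3.634×10^-6 = 1.985×10^7 Pa.

19.8 MPa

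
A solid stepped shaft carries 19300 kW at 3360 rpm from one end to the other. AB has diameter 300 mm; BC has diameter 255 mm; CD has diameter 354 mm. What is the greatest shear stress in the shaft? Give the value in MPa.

16.8 MPa

ω = 2π·3360/60 = 351.9 rad/s, so T = P/ω = 19300×10³ / 351.9 = 54850 N·m.
Under the same torque, τ_max = 16T/(πd³) is largest where d is smallest — segment BC (d = 255 mm).
τ_max = 16·54850/(π·(0.255)³) = 1.685×10^7 Pa.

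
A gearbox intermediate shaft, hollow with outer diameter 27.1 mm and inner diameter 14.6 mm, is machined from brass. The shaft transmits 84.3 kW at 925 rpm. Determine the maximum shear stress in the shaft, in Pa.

2.43e8 Pa

ω = 2π·925/60 = 96.87 rad/s, so T = P/ω = 84.3×10³ / 96.87 = 870.3 N·m.
J = π(d_o⁴ − d_i⁴)/32 = π(0.0271⁴ − 0.0146⁴)/32 = 4.849×10^-8 m⁴.
τ_max = T·r/J = 870.3 × 0.0136 / 4.849×10^-8 = 2.432×10^8 Pa.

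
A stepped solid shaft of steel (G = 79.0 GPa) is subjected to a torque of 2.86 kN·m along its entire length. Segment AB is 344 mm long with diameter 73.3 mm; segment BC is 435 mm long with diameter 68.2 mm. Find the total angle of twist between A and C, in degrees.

J_AB = π(0.0733)⁴/32 = 2.83×10^-6 m⁴; J_BC = π(0.0682)⁴/32 = 2.12×10^-6 m⁴.
θ = (T/G)·Σ L_i/J_i = (2860/79.0×10⁹)·(0.344/2.83×10^-6 + 0.435/2.12×10^-6) = 0.01181 rad.

0.677°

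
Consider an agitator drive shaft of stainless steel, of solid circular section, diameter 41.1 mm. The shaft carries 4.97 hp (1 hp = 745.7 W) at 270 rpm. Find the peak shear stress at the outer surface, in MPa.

ω = 2π·270/60 = 28.27 rad/s, so T = P/ω = 4.97×745.7 / 28.27 = 131.1 N·m.
J = πd⁴/32 = π(0.0411)⁴/32 = 2.801×10^-7 m⁴.
τ_max = T·r/J = 131.1 × 0.0206 / 2.801×10^-7 = 9.616×10^6 Pa.

9.62 MPa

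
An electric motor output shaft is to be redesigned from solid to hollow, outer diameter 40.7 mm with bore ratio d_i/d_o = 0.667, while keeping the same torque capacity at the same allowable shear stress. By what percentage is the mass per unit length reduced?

Equal τ_max and T ⇒ the solid shaft needs d_s³ = d_o³(1−k⁴), so d_s = 40.7·(1−0.667⁴)^(1/3) = 37.82 mm.
Area ratio A_h/A_s = d_o²(1−k²)/d_s² = (1−k²)/(1−k⁴)^(2/3) = 0.6430.
Mass saving = 1 − 0.6430 = 35.7 %.

35.7 %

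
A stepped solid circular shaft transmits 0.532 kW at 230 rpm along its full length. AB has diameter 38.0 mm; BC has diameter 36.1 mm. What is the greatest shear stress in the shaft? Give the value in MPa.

ω = 2π·230/60 = 24.09 rad/s, so T = P/ω = 0.532×10³ / 24.09 = 22.09 N·m.
Under the same torque, τ_max = 16T/(πd³) is largest where d is smallest — segment BC (d = 36.1 mm).
τ_max = 16·22.09/(π·(0.0361)³) = 2.391×10^6 Pa.

2.39 MPa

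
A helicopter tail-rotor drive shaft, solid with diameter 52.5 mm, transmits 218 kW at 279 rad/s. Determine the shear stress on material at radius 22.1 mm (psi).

ω = 279 rad/s, so T = P/ω = 218×10³ / 279.0 = 781.4 N·m.
J = πd⁴/32 = π(0.0525)⁴/32 = 7.458×10^-7 m⁴.
Shear stress varies linearly with radius: τ = T·r/J = 781.4 × 0.0221 / 7.458×10^-7 = 2.315×10^7 Pa.

3360 psi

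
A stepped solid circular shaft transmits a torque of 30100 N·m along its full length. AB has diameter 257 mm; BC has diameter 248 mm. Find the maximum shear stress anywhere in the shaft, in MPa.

10.1 MPa

Under the same torque, τ_max = 16T/(πd³) is largest where d is smallest — segment BC (d = 248 mm).
τ_max = 16·30100/(π·(0.248)³) = 1.005×10^7 Pa.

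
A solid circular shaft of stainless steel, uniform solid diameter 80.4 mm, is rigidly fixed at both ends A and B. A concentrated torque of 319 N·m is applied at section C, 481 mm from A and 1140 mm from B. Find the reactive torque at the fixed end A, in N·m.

224 N·m

With uniform GJ and both ends fixed, compatibility θ_AC = θ_CB gives T_A·a = T_B·b, together with T_A + T_B = T₀.
T_A = T₀·b/(a+b) = 319.0·1140/1621 = 224.3 N·m; T_B = 94.66 N·m.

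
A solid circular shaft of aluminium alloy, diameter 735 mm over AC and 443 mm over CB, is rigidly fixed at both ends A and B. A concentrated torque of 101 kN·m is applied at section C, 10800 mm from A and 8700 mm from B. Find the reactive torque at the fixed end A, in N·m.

86800 N·m

Compatibility: T_A·a/J_AC = T_B·b/J_CB with T_A + T_B = T₀.
J_AC = 0.0287 m⁴, J_CB = 3.78×10^-3 m⁴, so T_A = T₀·(J_AC/a)/((J_AC/a)+(J_CB/b)) = 86780 N·m, T_B = 14220 N·m.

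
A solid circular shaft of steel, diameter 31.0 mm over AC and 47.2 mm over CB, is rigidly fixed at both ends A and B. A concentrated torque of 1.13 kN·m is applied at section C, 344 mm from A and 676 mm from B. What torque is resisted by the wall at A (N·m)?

Compatibility: T_A·a/J_AC = T_B·b/J_CB with T_A + T_B = T₀.
J_AC = 9.07×10^-8 m⁴, J_CB = 4.87×10^-7 m⁴, so T_A = T₀·(J_AC/a)/((J_AC/a)+(J_CB/b)) = 302.6 N·m, T_B = 827.4 N·m.

303 N·m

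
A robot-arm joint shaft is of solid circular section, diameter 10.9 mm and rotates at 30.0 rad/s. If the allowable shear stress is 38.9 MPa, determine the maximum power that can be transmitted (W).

297 W

J = πd⁴/32 = π(0.0109)⁴/32 = 1.386×10^-9 m⁴.
T_max = τ_allow·J/r = 3.89×10^7 × 1.386×10^-9 / 0.00545 = 9.891 N·m.
ω = 30.0 rad/s, so P_max = T_max·ω = 296.7 W.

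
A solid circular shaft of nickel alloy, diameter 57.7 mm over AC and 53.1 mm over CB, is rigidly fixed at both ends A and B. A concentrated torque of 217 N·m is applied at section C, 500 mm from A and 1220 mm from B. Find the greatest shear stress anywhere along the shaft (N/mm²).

Compatibility: T_A·a/J_AC = T_B·b/J_CB with T_A + T_B = T₀.
J_AC = 1.09×10^-6 m⁴, J_CB = 7.81×10^-7 m⁴, so T_A = T₀·(J_AC/a)/((J_AC/a)+(J_CB/b)) = 167.7 N·m, T_B = 49.30 N·m.
τ in each portion: τ_AC = 4.45×10^6 Pa, τ_CB = 1.68×10^6 Pa; maximum is in AC.
τ_max = T_AC·r/J = 167.7·0.0289/1.09×10^-6 = 4.446×10^6 Pa.

4.45 N/mm²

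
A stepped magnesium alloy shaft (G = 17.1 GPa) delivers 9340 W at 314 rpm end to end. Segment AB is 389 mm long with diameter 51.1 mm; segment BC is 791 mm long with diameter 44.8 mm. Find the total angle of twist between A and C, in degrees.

2.46°

ω = 2π·314/60 = 32.88 rad/s, so T = P/ω = 9340 / 32.88 = 284.0 N·m.
J_AB = π(0.0511)⁴/32 = 6.69×10^-7 m⁴; J_BC = π(0.0448)⁴/32 = 3.95×10^-7 m⁴.
θ = (T/G)·Σ L_i/J_i = (284.0/17.1×10⁹)·(0.389/6.69×10^-7 + 0.791/3.95×10^-7) = 0.04288 rad.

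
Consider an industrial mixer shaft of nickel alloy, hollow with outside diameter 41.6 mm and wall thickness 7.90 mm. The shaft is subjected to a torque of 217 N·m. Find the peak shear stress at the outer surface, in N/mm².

J = π(d_o⁴ − d_i⁴)/32 = π(0.0416⁴ − 0.0258⁴)/32 = 2.505×10^-7 m⁴.
τ_max = T·r/J = 217.0 × 0.0208 / 2.505×10^-7 = 1.802×10^7 Pa.

18.0 N/mm²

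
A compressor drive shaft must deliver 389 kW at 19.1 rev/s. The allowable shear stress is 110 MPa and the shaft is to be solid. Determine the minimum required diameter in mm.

ω = 2π·19.1 = 120.0 rad/s, so T = P/ω = 389×10³ / 120.0 = 3241 N·m.
For a solid shaft τ_max = 16T/(πd³), so d = (16T/(π τ_allow))^(1/3) = (16·3241/(π·1.10×10^8))^(1/3) = 0.05314 m.

53.1 mm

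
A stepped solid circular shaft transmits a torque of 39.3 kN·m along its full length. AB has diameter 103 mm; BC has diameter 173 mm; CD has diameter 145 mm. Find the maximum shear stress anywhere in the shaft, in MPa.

Under the same torque, τ_max = 16T/(πd³) is largest where d is smallest — segment AB (d = 103 mm).
τ_max = 16·39300/(π·(0.103)³) = 1.832×10^8 Pa.

183 MPa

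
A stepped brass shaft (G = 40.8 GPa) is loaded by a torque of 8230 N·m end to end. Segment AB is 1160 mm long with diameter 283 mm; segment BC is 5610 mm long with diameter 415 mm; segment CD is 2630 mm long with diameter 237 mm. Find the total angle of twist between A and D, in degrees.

J_AB = π(0.283)⁴/32 = 6.30×10^-4 m⁴; J_BC = π(0.415)⁴/32 = 2.91×10^-3 m⁴; J_CD = π(0.237)⁴/32 = 3.10×10^-4 m⁴.
θ = (T/G)·Σ L_i/J_i = (8230/40.8×10⁹)·(1.16/6.30×10^-4 + 5.61/2.91×10^-3 + 2.63/3.10×10^-4) = 2.473×10^-3 rad.

0.142°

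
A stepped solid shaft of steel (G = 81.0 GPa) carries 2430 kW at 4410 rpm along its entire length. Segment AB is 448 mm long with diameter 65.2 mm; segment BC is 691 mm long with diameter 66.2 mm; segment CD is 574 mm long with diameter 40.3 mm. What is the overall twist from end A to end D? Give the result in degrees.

ω = 2π·4410/60 = 461.8 rad/s, so T = P/ω = 2430×10³ / 461.8 = 5262 N·m.
J_AB = π(0.0652)⁴/32 = 1.77×10^-6 m⁴; J_BC = π(0.0662)⁴/32 = 1.89×10^-6 m⁴; J_CD = π(0.0403)⁴/32 = 2.59×10^-7 m⁴.
θ = (T/G)·Σ L_i/J_i = (5262/81.0×10⁹)·(0.448/1.77×10^-6 + 0.691/1.89×10^-6 + 0.574/2.59×10^-7) = 0.1842 rad.

10.6°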